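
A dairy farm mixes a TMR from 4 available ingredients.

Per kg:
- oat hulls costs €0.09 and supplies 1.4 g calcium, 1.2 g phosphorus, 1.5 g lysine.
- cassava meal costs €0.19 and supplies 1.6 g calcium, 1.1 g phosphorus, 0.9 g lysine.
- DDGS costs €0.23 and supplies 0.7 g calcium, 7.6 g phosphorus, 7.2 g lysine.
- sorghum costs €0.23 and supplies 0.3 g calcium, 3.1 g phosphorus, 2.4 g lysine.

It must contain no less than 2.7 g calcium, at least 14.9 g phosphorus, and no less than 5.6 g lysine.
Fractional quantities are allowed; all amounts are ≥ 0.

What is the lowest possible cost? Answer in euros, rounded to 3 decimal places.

€0.506

Treat it as an LP. Let x1 = kg of oat hulls, x2 = kg of cassava meal, x3 = kg of DDGS, x4 = kg of sorghum.
Minimise 0.09x1 + 0.19x2 + 0.23x3 + 0.23x4 with:
  1.4x1 + 1.6x2 + 0.7x3 + 0.3x4 ≥ 2.7   (calcium)
  1.2x1 + 1.1x2 + 7.6x3 + 3.1x4 ≥ 14.9   (phosphorus)
  1.5x1 + 0.9x2 + 7.2x3 + 2.4x4 ≥ 5.6   (lysine)
  x1, x2, x3, x4 ≥ 0.
The optimal basis is {oat hulls, DDGS}; cassava meal, sorghum drop out. There the calcium and phosphorus constraints are tight.
Optimal quantities: oat hulls = 1.03 kg, DDGS = 1.798 kg.
Hence cost = 0.09·1.03 + 0.23·1.798 = €0.50624.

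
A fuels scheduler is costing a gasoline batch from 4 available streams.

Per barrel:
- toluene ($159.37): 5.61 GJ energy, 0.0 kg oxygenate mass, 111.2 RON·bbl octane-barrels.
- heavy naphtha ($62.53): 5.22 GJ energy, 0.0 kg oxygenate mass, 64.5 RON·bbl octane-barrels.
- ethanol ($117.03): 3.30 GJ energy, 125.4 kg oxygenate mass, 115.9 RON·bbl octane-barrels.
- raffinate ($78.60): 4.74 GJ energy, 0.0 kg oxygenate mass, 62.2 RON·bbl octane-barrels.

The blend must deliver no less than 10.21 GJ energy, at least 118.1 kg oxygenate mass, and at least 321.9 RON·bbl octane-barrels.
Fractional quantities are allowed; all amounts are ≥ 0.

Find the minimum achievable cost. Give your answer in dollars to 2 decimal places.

Set it up as a linear program. Let x1 = barrels of toluene, x2 = barrels of heavy naphtha, x3 = barrels of ethanol, x4 = barrels of raffinate.
Minimise 159.37x1 + 62.53x2 + 117.03x3 + 78.6x4 s.t.:
  5.61x1 + 5.22x2 + 3.3x3 + 4.74x4 ≥ 10.21   (energy)
  125.4x3 ≥ 118.1   (oxygenate mass)
  111.2x1 + 64.5x2 + 115.9x3 + 62.2x4 ≥ 321.9   (octane-barrels)
  x1, x2, x3, x4 ≥ 0.
The optimal basis is {heavy naphtha, ethanol}; toluene, raffinate drop out. There the oxygenate mass and octane-barrels constraints are tight.
Solving gives x2 = 3.2984, x3 = 0.94179.
Total cost: 62.53·3.2984 + 117.03·0.94179 = 316.4666.

$316.47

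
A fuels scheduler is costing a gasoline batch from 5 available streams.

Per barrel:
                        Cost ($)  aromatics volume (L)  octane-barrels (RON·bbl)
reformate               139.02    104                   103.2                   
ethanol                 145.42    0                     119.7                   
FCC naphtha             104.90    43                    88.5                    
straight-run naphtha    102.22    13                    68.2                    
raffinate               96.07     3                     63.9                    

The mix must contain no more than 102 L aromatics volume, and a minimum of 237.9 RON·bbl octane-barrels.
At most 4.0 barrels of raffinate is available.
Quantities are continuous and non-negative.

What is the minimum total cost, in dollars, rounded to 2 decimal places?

This is a linear program. Let x1 = barrels of reformate, x2 = barrels of ethanol, x3 = barrels of FCC naphtha, x4 = barrels of straight-run naphtha, x5 = barrels of raffinate.
Minimise 139.02x1 + 145.42x2 + 104.9x3 + 102.22x4 + 96.07x5 s.t.:
  104x1 + 43x3 + 13x4 + 3x5 ≤ 102   (aromatics volume)
  103.2x1 + 119.7x2 + 88.5x3 + 68.2x4 + 63.9x5 ≥ 237.9   (octane-barrels)
  x5 ≤ 4
  x1, x2, x3, x4, x5 ≥ 0.
The minimum-cost mix takes nothing from reformate, straight-run naphtha, raffinate — only ethanol, FCC naphtha. There the aromatics volume and octane-barrels constraints are tight.
So ethanol = 0.2337 barrels, FCC naphtha = 2.372 barrels.
Total cost: 145.42·0.2337 + 104.9·2.372 = 282.8075.

$282.81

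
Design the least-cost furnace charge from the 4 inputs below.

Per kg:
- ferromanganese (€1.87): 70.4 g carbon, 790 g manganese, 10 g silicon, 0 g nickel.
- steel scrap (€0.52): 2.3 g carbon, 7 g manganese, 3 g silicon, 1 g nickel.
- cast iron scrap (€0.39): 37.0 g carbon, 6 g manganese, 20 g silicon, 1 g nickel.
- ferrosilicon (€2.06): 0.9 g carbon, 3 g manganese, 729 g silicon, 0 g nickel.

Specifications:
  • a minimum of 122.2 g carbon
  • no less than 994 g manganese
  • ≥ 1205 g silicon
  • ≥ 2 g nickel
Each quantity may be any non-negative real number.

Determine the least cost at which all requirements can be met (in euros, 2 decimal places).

€6.35

Let x1 = kg of ferromanganese, x2 = kg of steel scrap, x3 = kg of cast iron scrap, x4 = kg of ferrosilicon.
Minimize 1.87x1 + 0.52x2 + 0.39x3 + 2.06x4 subject to:
  70.4x1 + 2.3x2 + 37x3 + 0.9x4 ≥ 122.2   (carbon)
  790x1 + 7x2 + 6x3 + 3x4 ≥ 994   (manganese)
  10x1 + 3x2 + 20x3 + 729x4 ≥ 1205   (silicon)
  1x2 + 1x3 ≥ 2   (nickel)
  x1, x2, x3, x4 ≥ 0.
The cheapest feasible vertex uses only ferromanganese, cast iron scrap, ferrosilicon; steel scrap is not used. The manganese, silicon, nickel requirements are met with equality.
So ferromanganese = 1.237 kg, cast iron scrap = 2 kg, ferrosilicon = 1.581 kg.
Objective = 1.87·1.237 + 0.39·2 + 2.06·1.581 = 6.3501.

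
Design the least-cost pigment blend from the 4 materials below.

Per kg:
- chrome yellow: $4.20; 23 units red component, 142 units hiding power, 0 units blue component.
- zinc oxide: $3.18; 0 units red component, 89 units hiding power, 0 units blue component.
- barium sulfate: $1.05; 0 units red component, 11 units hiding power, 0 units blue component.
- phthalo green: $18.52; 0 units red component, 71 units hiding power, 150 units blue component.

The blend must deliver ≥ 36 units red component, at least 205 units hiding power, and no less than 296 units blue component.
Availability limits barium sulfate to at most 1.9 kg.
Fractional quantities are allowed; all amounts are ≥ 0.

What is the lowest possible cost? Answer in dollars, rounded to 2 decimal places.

$43.12

Let x1 = kg of chrome yellow, x2 = kg of zinc oxide, x3 = kg of barium sulfate, x4 = kg of phthalo green.
min 4.2x1 + 3.18x2 + 1.05x3 + 18.52x4 subject to:
  23x1 ≥ 36   (red component)
  142x1 + 89x2 + 11x3 + 71x4 ≥ 205   (hiding power)
  150x4 ≥ 296   (blue component)
  x3 ≤ 1.9
  x1, x2, x3, x4 ≥ 0.
At the optimum only chrome yellow, phthalo green are positive (zinc oxide, barium sulfate = 0). There the red component and blue component constraints are tight.
So chrome yellow = 1.5652 kg, phthalo green = 1.9733 kg.
Objective = 4.2·1.5652 + 18.52·1.9733 = 43.1194.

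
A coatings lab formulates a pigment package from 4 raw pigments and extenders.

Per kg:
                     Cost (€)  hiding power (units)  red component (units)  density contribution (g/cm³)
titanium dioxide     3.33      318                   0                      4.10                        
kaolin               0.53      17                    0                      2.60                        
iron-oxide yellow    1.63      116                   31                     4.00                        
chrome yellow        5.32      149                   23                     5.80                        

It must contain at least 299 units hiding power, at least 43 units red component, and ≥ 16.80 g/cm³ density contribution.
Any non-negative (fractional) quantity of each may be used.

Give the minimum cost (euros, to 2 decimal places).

€5.11

Let x1 = kg of titanium dioxide, x2 = kg of kaolin, x3 = kg of iron-oxide yellow, x4 = kg of chrome yellow.
min 3.33x1 + 0.53x2 + 1.63x3 + 5.32x4 with:
  318x1 + 17x2 + 116x3 + 149x4 ≥ 299   (hiding power)
  31x3 + 23x4 ≥ 43   (red component)
  4.1x1 + 2.6x2 + 4x3 + 5.8x4 ≥ 16.8   (density contribution)
  x1, x2, x3, x4 ≥ 0.
The optimal basis is {titanium dioxide, kaolin, iron-oxide yellow}; chrome yellow drops out. There the hiding power, red component, density contribution constraints are tight.
So titanium dioxide = 0.2216 kg, kaolin = 3.978 kg, iron-oxide yellow = 1.387 kg.
Objective = 3.33·0.2216 + 0.53·3.978 + 1.63·1.387 = 5.1071.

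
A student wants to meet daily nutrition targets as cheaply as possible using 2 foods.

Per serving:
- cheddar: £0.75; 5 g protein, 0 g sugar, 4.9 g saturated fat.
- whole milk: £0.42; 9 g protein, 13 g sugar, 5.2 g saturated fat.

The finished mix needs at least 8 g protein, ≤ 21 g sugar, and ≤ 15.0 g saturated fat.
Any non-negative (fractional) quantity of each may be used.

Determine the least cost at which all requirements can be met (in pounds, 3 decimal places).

£0.373

Let x1 = servings of cheddar, x2 = servings of whole milk.
min 0.75x1 + 0.42x2 with:
  5x1 + 9x2 ≥ 8   (protein)
  13x2 ≤ 21   (sugar)
  4.9x1 + 5.2x2 ≤ 15   (saturated fat)
  x1, x2 ≥ 0.
The cheapest feasible vertex uses only whole milk; cheddar is not used. There the protein constraint is tight.
That vertex is x2 = 0.8889.
Total cost: 0.42·0.8889 = 0.37334.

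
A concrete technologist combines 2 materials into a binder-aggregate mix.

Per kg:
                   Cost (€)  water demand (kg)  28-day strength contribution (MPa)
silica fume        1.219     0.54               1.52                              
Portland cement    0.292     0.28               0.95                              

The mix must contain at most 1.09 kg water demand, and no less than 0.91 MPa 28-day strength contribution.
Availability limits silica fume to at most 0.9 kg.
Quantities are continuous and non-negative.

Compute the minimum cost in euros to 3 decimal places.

Let x1 = kg of silica fume, x2 = kg of Portland cement.
Minimise 1.219x1 + 0.292x2 s.t.:
  0.54x1 + 0.28x2 ≤ 1.09   (water demand)
  1.52x1 + 0.95x2 ≥ 0.91   (28-day strength contribution)
  x1 ≤ 0.9
  x1, x2 ≥ 0.
At the optimum only Portland cement is positive (silica fume = 0). Binding constraint: 28-day strength contribution.
So Portland cement = 0.9579 kg.
Hence cost = 0.292·0.9579 = €0.27971.

€0.280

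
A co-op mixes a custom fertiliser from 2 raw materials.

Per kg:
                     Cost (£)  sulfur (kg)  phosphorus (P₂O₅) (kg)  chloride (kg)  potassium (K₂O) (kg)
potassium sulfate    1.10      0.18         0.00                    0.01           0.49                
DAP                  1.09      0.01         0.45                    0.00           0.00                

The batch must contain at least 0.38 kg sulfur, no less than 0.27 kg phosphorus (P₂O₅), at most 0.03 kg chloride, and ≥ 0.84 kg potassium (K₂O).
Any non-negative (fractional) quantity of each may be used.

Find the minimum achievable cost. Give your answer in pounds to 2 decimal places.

£2.94

Set it up as a linear program. Let x1 = kg of potassium sulfate, x2 = kg of DAP.
Minimise 1.1x1 + 1.09x2 s.t.:
  0.18x1 + 0.01x2 ≥ 0.38   (sulfur)
  0.45x2 ≥ 0.27   (phosphorus (P₂O₅))
  0.01x1 ≤ 0.03   (chloride)
  0.49x1 ≥ 0.84   (potassium (K₂O))
  x1, x2 ≥ 0.
Both inputs are positive at the optimum. Binding constraints: sulfur and phosphorus (P₂O₅).
Optimal quantities: potassium sulfate = 2.078 kg, DAP = 0.6 kg.
Cost = 1.1·2.078 + 1.09·0.6 = 2.9398.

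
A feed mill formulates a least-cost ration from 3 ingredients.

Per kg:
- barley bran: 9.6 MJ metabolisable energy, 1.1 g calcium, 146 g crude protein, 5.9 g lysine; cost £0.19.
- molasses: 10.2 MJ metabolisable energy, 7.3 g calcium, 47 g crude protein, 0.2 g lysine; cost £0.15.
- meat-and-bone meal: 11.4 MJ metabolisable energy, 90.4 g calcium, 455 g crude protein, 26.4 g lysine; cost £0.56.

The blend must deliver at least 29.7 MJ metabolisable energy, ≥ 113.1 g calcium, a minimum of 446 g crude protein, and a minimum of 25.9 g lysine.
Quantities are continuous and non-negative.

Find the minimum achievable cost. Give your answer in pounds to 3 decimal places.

Let x1 = kg of barley bran, x2 = kg of molasses, x3 = kg of meat-and-bone meal.
min 0.19x1 + 0.15x2 + 0.56x3 with:
  9.6x1 + 10.2x2 + 11.4x3 ≥ 29.7   (metabolisable energy)
  1.1x1 + 7.3x2 + 90.4x3 ≥ 113.1   (calcium)
  146x1 + 47x2 + 455x3 ≥ 446   (crude protein)
  5.9x1 + 0.2x2 + 26.4x3 ≥ 25.9   (lysine)
  x1, x2, x3 ≥ 0.
The minimum-cost mix takes nothing from barley bran — only molasses, meat-and-bone meal. Binding constraints: metabolisable energy and calcium.
So molasses = 1.664 kg, meat-and-bone meal = 1.117 kg.
Total cost: 0.15·1.664 + 0.56·1.117 = 0.87512.

£0.875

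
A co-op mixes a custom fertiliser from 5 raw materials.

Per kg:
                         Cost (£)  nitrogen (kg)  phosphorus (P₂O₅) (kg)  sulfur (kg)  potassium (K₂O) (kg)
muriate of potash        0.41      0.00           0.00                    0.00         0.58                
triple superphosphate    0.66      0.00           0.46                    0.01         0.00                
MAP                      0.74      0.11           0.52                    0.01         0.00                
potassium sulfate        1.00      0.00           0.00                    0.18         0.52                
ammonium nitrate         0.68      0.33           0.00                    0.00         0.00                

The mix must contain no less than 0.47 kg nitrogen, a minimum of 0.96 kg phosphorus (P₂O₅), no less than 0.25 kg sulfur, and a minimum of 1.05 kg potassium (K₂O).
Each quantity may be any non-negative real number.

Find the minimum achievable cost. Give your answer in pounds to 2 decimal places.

Let x1 = kg of muriate of potash, x2 = kg of triple superphosphate, x3 = kg of MAP, x4 = kg of potassium sulfate, x5 = kg of ammonium nitrate.
Minimize 0.41x1 + 0.66x2 + 0.74x3 + 1x4 + 0.68x5 subject to:
  0.11x3 + 0.33x5 ≥ 0.47   (nitrogen)
  0.46x2 + 0.52x3 ≥ 0.96   (phosphorus (P₂O₅))
  0.01x2 + 0.01x3 + 0.18x4 ≥ 0.25   (sulfur)
  0.58x1 + 0.52x4 ≥ 1.05   (potassium (K₂O))
  x1, x2, x3, x4, x5 ≥ 0.
At the optimum only muriate of potash, MAP, potassium sulfate, ammonium nitrate are positive (triple superphosphate = 0). Binding constraints: nitrogen, phosphorus (P₂O₅), sulfur, potassium (K₂O).
Solving gives x1 = 0.6571, x3 = 1.846, x4 = 1.286, x5 = 0.8089.
Hence cost = 0.41·0.6571 + 0.74·1.846 + 1·1.286 + 0.68·0.8089 = £3.4715.

£3.47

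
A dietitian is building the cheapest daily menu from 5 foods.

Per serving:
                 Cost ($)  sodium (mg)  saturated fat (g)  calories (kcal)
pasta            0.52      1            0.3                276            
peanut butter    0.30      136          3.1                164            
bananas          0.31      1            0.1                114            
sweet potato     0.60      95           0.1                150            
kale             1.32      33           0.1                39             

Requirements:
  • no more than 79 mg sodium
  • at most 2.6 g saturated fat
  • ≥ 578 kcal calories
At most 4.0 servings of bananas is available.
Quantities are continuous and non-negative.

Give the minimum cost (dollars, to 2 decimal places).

$1.08

Let x1 = servings of pasta, x2 = servings of peanut butter, x3 = servings of bananas, x4 = servings of sweet potato, x5 = servings of kale.
Minimize 0.52x1 + 0.3x2 + 0.31x3 + 0.6x4 + 1.32x5 subject to:
  1x1 + 136x2 + 1x3 + 95x4 + 33x5 ≤ 79   (sodium)
  0.3x1 + 3.1x2 + 0.1x3 + 0.1x4 + 0.1x5 ≤ 2.6   (saturated fat)
  276x1 + 164x2 + 114x3 + 150x4 + 39x5 ≥ 578   (calories)
  x3 ≤ 4
  x1, x2, x3, x4, x5 ≥ 0.
The optimal basis is {pasta, peanut butter}; bananas, sweet potato, kale drop out. The sodium and calories requirements are met with equality.
Solving gives x1 = 1.757, x2 = 0.568.
Cost = 0.52·1.757 + 0.3·0.568 = 1.0840.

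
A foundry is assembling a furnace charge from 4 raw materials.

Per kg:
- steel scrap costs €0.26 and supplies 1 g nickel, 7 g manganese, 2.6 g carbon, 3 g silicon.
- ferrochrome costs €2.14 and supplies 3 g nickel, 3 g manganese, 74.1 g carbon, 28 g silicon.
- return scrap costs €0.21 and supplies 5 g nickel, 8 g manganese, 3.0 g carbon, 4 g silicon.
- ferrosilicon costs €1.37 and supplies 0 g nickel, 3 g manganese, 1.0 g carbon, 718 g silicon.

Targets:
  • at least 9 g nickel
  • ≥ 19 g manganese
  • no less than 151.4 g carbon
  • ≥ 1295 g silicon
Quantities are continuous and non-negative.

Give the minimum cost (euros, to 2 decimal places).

€6.80

Set it up as a linear program. Let x1 = kg of steel scrap, x2 = kg of ferrochrome, x3 = kg of return scrap, x4 = kg of ferrosilicon.
min 0.26x1 + 2.14x2 + 0.21x3 + 1.37x4 subject to:
  1x1 + 3x2 + 5x3 ≥ 9   (nickel)
  7x1 + 3x2 + 8x3 + 3x4 ≥ 19   (manganese)
  2.6x1 + 74.1x2 + 3x3 + 1x4 ≥ 151.4   (carbon)
  3x1 + 28x2 + 4x3 + 718x4 ≥ 1295   (silicon)
  x1, x2, x3, x4 ≥ 0.
The cheapest feasible vertex uses only ferrochrome, return scrap, ferrosilicon; steel scrap is not used. Binding constraints: manganese, carbon, silicon.
Optimal quantities: ferrochrome = 1.98 kg, return scrap = 0.9872 kg, ferrosilicon = 1.721 kg.
Cost = 2.14·1.98 + 0.21·0.9872 + 1.37·1.721 = 6.8023.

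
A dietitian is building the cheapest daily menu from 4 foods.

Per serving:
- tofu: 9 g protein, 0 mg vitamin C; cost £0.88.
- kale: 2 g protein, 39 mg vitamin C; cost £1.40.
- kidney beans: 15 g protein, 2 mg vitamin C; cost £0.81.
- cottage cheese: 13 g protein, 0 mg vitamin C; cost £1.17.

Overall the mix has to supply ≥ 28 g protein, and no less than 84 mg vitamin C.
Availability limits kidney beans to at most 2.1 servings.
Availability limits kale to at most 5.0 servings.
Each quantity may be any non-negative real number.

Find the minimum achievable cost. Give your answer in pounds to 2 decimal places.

Treat it as an LP. Let x1 = servings of tofu, x2 = servings of kale, x3 = servings of kidney beans, x4 = servings of cottage cheese.
Minimize 0.88x1 + 1.4x2 + 0.81x3 + 1.17x4 s.t.:
  9x1 + 2x2 + 15x3 + 13x4 ≥ 28   (protein)
  39x2 + 2x3 ≥ 84   (vitamin C)
  x3 ≤ 2.1
  x2 ≤ 5
  x1, x2, x3, x4 ≥ 0.
The optimal basis is {kale, kidney beans}; tofu, cottage cheese drop out. There the protein and vitamin C constraints are tight.
Solving gives x2 = 2.072, x3 = 1.59.
Hence cost = 1.4·2.072 + 0.81·1.59 = £4.1887.

£4.19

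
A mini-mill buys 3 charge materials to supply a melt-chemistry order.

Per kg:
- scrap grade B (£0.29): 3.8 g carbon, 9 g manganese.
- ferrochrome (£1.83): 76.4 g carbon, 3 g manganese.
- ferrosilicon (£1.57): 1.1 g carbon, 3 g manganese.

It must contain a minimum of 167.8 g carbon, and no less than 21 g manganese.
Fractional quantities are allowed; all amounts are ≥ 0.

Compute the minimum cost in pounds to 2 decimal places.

£4.34

Let x1 = kg of scrap grade B, x2 = kg of ferrochrome, x3 = kg of ferrosilicon.
Minimize 0.29x1 + 1.83x2 + 1.57x3 subject to:
  3.8x1 + 76.4x2 + 1.1x3 ≥ 167.8   (carbon)
  9x1 + 3x2 + 3x3 ≥ 21   (manganese)
  x1, x2, x3 ≥ 0.
The optimal basis is {scrap grade B, ferrochrome}; ferrosilicon drops out. There the carbon and manganese constraints are tight.
That vertex is x1 = 1.628, x2 = 2.115.
Hence cost = 0.29·1.628 + 1.83·2.115 = £4.3426.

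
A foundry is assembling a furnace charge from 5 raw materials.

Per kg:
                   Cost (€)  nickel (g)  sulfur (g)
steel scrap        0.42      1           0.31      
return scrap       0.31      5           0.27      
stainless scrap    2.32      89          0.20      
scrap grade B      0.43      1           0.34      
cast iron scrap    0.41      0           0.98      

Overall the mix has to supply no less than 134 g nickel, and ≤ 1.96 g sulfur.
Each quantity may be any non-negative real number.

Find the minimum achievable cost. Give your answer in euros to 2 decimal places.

€3.49

Let x1 = kg of steel scrap, x2 = kg of return scrap, x3 = kg of stainless scrap, x4 = kg of scrap grade B, x5 = kg of cast iron scrap.
Minimize 0.42x1 + 0.31x2 + 2.32x3 + 0.43x4 + 0.41x5 with:
  1x1 + 5x2 + 89x3 + 1x4 ≥ 134   (nickel)
  0.31x1 + 0.27x2 + 0.2x3 + 0.34x4 + 0.98x5 ≤ 1.96   (sulfur)
  x1, x2, x3, x4, x5 ≥ 0.
At the optimum only stainless scrap is positive (steel scrap, return scrap, scrap grade B, cast iron scrap = 0). The nickel requirement is met with equality.
Solving gives x3 = 1.506.
Cost = 2.32·1.506 = 3.4939.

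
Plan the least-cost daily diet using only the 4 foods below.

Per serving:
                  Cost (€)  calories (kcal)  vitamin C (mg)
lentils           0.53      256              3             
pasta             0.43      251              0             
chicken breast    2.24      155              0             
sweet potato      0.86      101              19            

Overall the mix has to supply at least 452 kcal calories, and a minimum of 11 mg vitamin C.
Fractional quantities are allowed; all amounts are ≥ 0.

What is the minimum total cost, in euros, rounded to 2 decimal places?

Let x1 = servings of lentils, x2 = servings of pasta, x3 = servings of chicken breast, x4 = servings of sweet potato.
min 0.53x1 + 0.43x2 + 2.24x3 + 0.86x4 s.t.:
  256x1 + 251x2 + 155x3 + 101x4 ≥ 452   (calories)
  3x1 + 19x4 ≥ 11   (vitamin C)
  x1, x2, x3, x4 ≥ 0.
The minimum-cost mix takes nothing from pasta, chicken breast — only lentils, sweet potato. Binding constraints: calories and vitamin C.
Solving gives x1 = 1.639, x4 = 0.3201.
Total cost: 0.53·1.639 + 0.86·0.3201 = 1.1440.

€1.14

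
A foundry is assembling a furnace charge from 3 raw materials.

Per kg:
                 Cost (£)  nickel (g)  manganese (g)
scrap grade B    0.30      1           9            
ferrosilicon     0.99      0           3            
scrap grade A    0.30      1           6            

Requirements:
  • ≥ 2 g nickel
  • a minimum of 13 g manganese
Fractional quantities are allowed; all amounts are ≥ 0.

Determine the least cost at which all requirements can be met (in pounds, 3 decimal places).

£0.600

Set it up as a linear program. Let x1 = kg of scrap grade B, x2 = kg of ferrosilicon, x3 = kg of scrap grade A.
Minimise 0.3x1 + 0.99x2 + 0.3x3 with:
  1x1 + 1x3 ≥ 2   (nickel)
  9x1 + 3x2 + 6x3 ≥ 13   (manganese)
  x1, x2, x3 ≥ 0.
At the optimum only scrap grade B, scrap grade A are positive (ferrosilicon = 0). There the nickel and manganese constraints are tight.
That vertex is x1 = 0.3333, x3 = 1.667.
Total cost: 0.3·0.3333 + 0.3·1.667 = 0.60009.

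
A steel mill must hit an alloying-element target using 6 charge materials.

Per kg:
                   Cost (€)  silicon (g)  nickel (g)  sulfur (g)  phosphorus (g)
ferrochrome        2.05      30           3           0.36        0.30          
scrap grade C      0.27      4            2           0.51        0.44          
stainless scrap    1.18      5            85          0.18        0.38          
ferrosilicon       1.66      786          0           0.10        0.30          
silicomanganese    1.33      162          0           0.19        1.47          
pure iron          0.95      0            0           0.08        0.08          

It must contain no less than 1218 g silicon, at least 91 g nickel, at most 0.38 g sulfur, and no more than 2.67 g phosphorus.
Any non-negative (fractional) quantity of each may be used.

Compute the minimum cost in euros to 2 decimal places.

€3.82

This is a linear program. Let x1 = kg of ferrochrome, x2 = kg of scrap grade C, x3 = kg of stainless scrap, x4 = kg of ferrosilicon, x5 = kg of silicomanganese, x6 = kg of pure iron.
Minimise 2.05x1 + 0.27x2 + 1.18x3 + 1.66x4 + 1.33x5 + 0.95x6 s.t.:
  30x1 + 4x2 + 5x3 + 786x4 + 162x5 ≥ 1218   (silicon)
  3x1 + 2x2 + 85x3 ≥ 91   (nickel)
  0.36x1 + 0.51x2 + 0.18x3 + 0.1x4 + 0.19x5 + 0.08x6 ≤ 0.38   (sulfur)
  0.3x1 + 0.44x2 + 0.38x3 + 0.3x4 + 1.47x5 + 0.08x6 ≤ 2.67   (phosphorus)
  x1, x2, x3, x4, x5, x6 ≥ 0.
At the optimum only stainless scrap, ferrosilicon are positive (ferrochrome, scrap grade C, silicomanganese, pure iron = 0). The silicon and nickel requirements are met with equality.
That vertex is x3 = 1.0706, x4 = 1.5428.
Objective = 1.18·1.0706 + 1.66·1.5428 = 3.8244.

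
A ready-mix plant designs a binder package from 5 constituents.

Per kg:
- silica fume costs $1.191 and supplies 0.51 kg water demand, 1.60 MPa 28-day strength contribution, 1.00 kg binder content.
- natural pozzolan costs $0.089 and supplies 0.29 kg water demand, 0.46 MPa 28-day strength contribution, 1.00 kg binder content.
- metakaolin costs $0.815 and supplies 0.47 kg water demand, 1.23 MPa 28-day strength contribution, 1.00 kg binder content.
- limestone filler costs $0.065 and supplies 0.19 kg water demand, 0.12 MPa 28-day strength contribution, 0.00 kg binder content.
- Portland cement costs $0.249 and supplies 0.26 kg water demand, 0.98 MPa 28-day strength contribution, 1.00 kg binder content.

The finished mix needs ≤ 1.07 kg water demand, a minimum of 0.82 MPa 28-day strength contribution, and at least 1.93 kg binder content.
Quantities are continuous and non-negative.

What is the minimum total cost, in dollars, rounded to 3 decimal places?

Let x1 = kg of silica fume, x2 = kg of natural pozzolan, x3 = kg of metakaolin, x4 = kg of limestone filler, x5 = kg of Portland cement.
min 1.191x1 + 0.089x2 + 0.815x3 + 0.065x4 + 0.249x5 with:
  0.51x1 + 0.29x2 + 0.47x3 + 0.19x4 + 0.26x5 ≤ 1.07   (water demand)
  1.6x1 + 0.46x2 + 1.23x3 + 0.12x4 + 0.98x5 ≥ 0.82   (28-day strength contribution)
  1x1 + 1x2 + 1x3 + 1x5 ≥ 1.93   (binder content)
  x1, x2, x3, x4, x5 ≥ 0.
At the optimum only natural pozzolan is positive (silica fume, metakaolin, limestone filler, Portland cement = 0). The binder content requirement is met with equality.
Optimal quantities: natural pozzolan = 1.93 kg.
Total cost: 0.089·1.93 = 0.17177.

$0.172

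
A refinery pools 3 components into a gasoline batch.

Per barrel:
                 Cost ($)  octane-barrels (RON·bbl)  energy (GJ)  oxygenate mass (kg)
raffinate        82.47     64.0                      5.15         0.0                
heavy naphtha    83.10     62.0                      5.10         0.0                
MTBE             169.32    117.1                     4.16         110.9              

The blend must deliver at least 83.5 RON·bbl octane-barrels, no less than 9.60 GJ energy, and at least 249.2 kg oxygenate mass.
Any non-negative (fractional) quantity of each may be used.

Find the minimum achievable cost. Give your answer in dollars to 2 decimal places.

Set it up as a linear program. Let x1 = barrels of raffinate, x2 = barrels of heavy naphtha, x3 = barrels of MTBE.
Minimise 82.47x1 + 83.1x2 + 169.32x3 s.t.:
  64x1 + 62x2 + 117.1x3 ≥ 83.5   (octane-barrels)
  5.15x1 + 5.1x2 + 4.16x3 ≥ 9.6   (energy)
  110.9x3 ≥ 249.2   (oxygenate mass)
  x1, x2, x3 ≥ 0.
At the optimum only raffinate, MTBE are positive (heavy naphtha = 0). The energy and oxygenate mass requirements are met with equality.
Solving gives x1 = 0.0489692, x3 = 2.24707.
Objective = 82.47·0.0489692 + 169.32·2.24707 = 384.5124.

$384.51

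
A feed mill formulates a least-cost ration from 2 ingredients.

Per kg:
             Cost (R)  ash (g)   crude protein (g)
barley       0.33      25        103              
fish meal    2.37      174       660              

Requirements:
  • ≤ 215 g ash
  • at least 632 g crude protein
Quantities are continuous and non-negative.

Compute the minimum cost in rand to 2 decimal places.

This is a linear program. Let x1 = kg of barley, x2 = kg of fish meal.
min 0.33x1 + 2.37x2 subject to:
  25x1 + 174x2 ≤ 215   (ash)
  103x1 + 660x2 ≥ 632   (crude protein)
  x1, x2 ≥ 0.
The cheapest feasible vertex uses only barley; fish meal is not used. There the crude protein constraint is tight.
Solving gives x1 = 6.136.
Total cost: 0.33·6.136 = 2.0249.

R2.02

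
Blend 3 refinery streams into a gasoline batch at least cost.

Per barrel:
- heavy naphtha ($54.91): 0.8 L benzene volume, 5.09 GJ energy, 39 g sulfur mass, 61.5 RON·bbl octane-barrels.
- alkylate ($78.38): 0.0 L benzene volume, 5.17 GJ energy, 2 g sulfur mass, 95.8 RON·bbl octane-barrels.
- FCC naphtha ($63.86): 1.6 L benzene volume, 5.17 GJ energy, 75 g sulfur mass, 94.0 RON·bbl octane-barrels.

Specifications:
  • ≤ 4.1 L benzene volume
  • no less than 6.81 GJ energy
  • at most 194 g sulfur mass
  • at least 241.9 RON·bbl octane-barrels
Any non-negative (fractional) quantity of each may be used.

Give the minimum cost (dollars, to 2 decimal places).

$164.48

This is a linear program. Let x1 = barrels of heavy naphtha, x2 = barrels of alkylate, x3 = barrels of FCC naphtha.
min 54.91x1 + 78.38x2 + 63.86x3 subject to:
  0.8x1 + 1.6x3 ≤ 4.1   (benzene volume)
  5.09x1 + 5.17x2 + 5.17x3 ≥ 6.81   (energy)
  39x1 + 2x2 + 75x3 ≤ 194   (sulfur mass)
  61.5x1 + 95.8x2 + 94x3 ≥ 241.9   (octane-barrels)
  x1, x2, x3 ≥ 0.
The cheapest feasible vertex uses only alkylate, FCC naphtha; heavy naphtha is not used. The benzene volume and octane-barrels requirements are met with equality.
That vertex is x2 = 0.010699, x3 = 2.5625.
Objective = 78.38·0.010699 + 63.86·2.5625 = 164.4798.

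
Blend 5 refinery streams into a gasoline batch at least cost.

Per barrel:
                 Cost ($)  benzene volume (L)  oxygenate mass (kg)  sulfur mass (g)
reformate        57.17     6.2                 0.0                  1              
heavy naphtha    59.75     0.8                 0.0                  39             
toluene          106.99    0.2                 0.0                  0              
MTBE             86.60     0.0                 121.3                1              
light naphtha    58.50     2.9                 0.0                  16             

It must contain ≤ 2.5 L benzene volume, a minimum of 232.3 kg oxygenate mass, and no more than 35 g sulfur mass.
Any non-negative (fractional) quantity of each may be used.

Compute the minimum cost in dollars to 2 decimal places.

Let x1 = barrels of reformate, x2 = barrels of heavy naphtha, x3 = barrels of toluene, x4 = barrels of MTBE, x5 = barrels of light naphtha.
Minimize 57.17x1 + 59.75x2 + 106.99x3 + 86.6x4 + 58.5x5 subject to:
  6.2x1 + 0.8x2 + 0.2x3 + 2.9x5 ≤ 2.5   (benzene volume)
  121.3x4 ≥ 232.3   (oxygenate mass)
  1x1 + 39x2 + 1x4 + 16x5 ≤ 35   (sulfur mass)
  x1, x2, x3, x4, x5 ≥ 0.
The minimum-cost mix takes nothing from reformate, heavy naphtha, toluene, light naphtha — only MTBE. Binding constraint: oxygenate mass.
Optimal quantities: MTBE = 1.9151 barrels.
Objective = 86.6·1.9151 = 165.8477.

$165.85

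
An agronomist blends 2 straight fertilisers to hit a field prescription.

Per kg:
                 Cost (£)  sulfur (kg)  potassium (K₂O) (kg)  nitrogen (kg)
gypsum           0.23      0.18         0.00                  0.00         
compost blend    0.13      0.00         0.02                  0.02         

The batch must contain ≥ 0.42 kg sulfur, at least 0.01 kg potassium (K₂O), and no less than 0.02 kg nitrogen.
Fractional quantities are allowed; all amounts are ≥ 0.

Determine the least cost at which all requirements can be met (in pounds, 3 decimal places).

Treat it as an LP. Let x1 = kg of gypsum, x2 = kg of compost blend.
Minimise 0.23x1 + 0.13x2 s.t.:
  0.18x1 ≥ 0.42   (sulfur)
  0.02x2 ≥ 0.01   (potassium (K₂O))
  0.02x2 ≥ 0.02   (nitrogen)
  x1, x2 ≥ 0.
Both inputs are positive at the optimum. Binding constraints: sulfur and nitrogen.
That vertex is x1 = 2.333, x2 = 1.
Cost = 0.23·2.333 + 0.13·1 = 0.66659.

£0.667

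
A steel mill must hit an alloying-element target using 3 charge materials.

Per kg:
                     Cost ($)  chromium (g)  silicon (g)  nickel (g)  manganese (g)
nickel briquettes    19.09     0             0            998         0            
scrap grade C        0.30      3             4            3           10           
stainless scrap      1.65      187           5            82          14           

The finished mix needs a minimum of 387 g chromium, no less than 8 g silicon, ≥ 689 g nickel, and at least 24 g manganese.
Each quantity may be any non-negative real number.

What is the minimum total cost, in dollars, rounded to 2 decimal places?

Treat it as an LP. Let x1 = kg of nickel briquettes, x2 = kg of scrap grade C, x3 = kg of stainless scrap.
Minimize 19.09x1 + 0.3x2 + 1.65x3 s.t.:
  3x2 + 187x3 ≥ 387   (chromium)
  4x2 + 5x3 ≥ 8   (silicon)
  998x1 + 3x2 + 82x3 ≥ 689   (nickel)
  10x2 + 14x3 ≥ 24   (manganese)
  x1, x2, x3 ≥ 0.
The cheapest feasible vertex uses only nickel briquettes, stainless scrap; scrap grade C is not used. Binding constraints: chromium and nickel.
Optimal quantities: nickel briquettes = 0.5203 kg, stainless scrap = 2.07 kg.
Total cost: 19.09·0.5203 + 1.65·2.07 = 13.3480.

$13.35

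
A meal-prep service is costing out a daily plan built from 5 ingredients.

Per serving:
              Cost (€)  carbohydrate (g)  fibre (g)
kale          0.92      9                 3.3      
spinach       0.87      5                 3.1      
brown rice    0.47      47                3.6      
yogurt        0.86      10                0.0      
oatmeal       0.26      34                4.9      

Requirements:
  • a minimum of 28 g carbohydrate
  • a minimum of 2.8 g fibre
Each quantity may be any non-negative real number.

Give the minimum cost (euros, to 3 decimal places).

€0.214

Let x1 = servings of kale, x2 = servings of spinach, x3 = servings of brown rice, x4 = servings of yogurt, x5 = servings of oatmeal.
Minimize 0.92x1 + 0.87x2 + 0.47x3 + 0.86x4 + 0.26x5 with:
  9x1 + 5x2 + 47x3 + 10x4 + 34x5 ≥ 28   (carbohydrate)
  3.3x1 + 3.1x2 + 3.6x3 + 4.9x5 ≥ 2.8   (fibre)
  x1, x2, x3, x4, x5 ≥ 0.
The optimal basis is {oatmeal}; kale, spinach, brown rice, yogurt drop out. There the carbohydrate constraint is tight.
So oatmeal = 0.8235 servings.
Cost = 0.26·0.8235 = 0.21411.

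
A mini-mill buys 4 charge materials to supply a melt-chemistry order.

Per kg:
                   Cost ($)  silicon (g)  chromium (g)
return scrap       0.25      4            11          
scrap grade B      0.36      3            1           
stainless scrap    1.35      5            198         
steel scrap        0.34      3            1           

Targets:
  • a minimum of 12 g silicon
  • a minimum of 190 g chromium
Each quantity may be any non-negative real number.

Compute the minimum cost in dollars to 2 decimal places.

$1.63

Let x1 = kg of return scrap, x2 = kg of scrap grade B, x3 = kg of stainless scrap, x4 = kg of steel scrap.
Minimize 0.25x1 + 0.36x2 + 1.35x3 + 0.34x4 s.t.:
  4x1 + 3x2 + 5x3 + 3x4 ≥ 12   (silicon)
  11x1 + 1x2 + 198x3 + 1x4 ≥ 190   (chromium)
  x1, x2, x3, x4 ≥ 0.
The optimal basis is {return scrap, stainless scrap}; scrap grade B, steel scrap drop out. The silicon and chromium requirements are met with equality.
So return scrap = 1.935 kg, stainless scrap = 0.8521 kg.
Hence cost = 0.25·1.935 + 1.35·0.8521 = $1.6341.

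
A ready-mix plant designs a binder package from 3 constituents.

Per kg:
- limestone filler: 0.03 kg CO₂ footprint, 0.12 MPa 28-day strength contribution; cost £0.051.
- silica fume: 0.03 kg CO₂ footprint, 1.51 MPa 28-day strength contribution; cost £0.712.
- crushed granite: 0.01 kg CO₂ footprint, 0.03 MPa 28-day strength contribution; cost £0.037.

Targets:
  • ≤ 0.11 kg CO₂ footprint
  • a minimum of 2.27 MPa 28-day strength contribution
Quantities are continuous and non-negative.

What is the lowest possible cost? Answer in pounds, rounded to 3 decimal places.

Let x1 = kg of limestone filler, x2 = kg of silica fume, x3 = kg of crushed granite.
Minimise 0.051x1 + 0.712x2 + 0.037x3 s.t.:
  0.03x1 + 0.03x2 + 0.01x3 ≤ 0.11   (CO₂ footprint)
  0.12x1 + 1.51x2 + 0.03x3 ≥ 2.27   (28-day strength contribution)
  x1, x2, x3 ≥ 0.
At the optimum only limestone filler, silica fume are positive (crushed granite = 0). There the CO₂ footprint and 28-day strength contribution constraints are tight.
That vertex is x1 = 2.3501, x2 = 1.3165.
Cost = 0.051·2.3501 + 0.712·1.3165 = 1.05720.

£1.057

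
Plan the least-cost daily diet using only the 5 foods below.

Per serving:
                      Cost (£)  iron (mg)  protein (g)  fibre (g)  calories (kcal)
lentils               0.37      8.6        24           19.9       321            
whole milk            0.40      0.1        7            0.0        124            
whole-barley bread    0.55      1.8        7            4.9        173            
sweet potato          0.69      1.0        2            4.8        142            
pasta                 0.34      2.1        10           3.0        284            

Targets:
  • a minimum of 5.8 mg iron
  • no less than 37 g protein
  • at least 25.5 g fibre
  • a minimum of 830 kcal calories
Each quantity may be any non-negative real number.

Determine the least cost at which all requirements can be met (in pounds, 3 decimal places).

Let x1 = servings of lentils, x2 = servings of whole milk, x3 = servings of whole-barley bread, x4 = servings of sweet potato, x5 = servings of pasta.
Minimise 0.37x1 + 0.4x2 + 0.55x3 + 0.69x4 + 0.34x5 subject to:
  8.6x1 + 0.1x2 + 1.8x3 + 1x4 + 2.1x5 ≥ 5.8   (iron)
  24x1 + 7x2 + 7x3 + 2x4 + 10x5 ≥ 37   (protein)
  19.9x1 + 4.9x3 + 4.8x4 + 3x5 ≥ 25.5   (fibre)
  321x1 + 124x2 + 173x3 + 142x4 + 284x5 ≥ 830   (calories)
  x1, x2, x3, x4, x5 ≥ 0.
The optimal basis is {lentils}; whole milk, whole-barley bread, sweet potato, pasta drop out. The calories requirement is met with equality.
So lentils = 2.586 servings.
Hence cost = 0.37·2.586 = £0.95682.

£0.957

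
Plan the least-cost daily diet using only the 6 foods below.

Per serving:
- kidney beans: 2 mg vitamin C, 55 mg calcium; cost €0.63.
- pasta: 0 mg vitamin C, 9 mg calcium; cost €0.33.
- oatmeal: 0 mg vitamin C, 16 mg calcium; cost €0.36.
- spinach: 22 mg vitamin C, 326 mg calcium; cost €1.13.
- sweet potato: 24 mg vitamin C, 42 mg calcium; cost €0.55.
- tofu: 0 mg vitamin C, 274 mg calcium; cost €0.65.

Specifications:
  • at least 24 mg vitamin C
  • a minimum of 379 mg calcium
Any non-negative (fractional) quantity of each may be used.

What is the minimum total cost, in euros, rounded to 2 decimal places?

This is a linear program. Let x1 = servings of kidney beans, x2 = servings of pasta, x3 = servings of oatmeal, x4 = servings of spinach, x5 = servings of sweet potato, x6 = servings of tofu.
Minimize 0.63x1 + 0.33x2 + 0.36x3 + 1.13x4 + 0.55x5 + 0.65x6 with:
  2x1 + 22x4 + 24x5 ≥ 24   (vitamin C)
  55x1 + 9x2 + 16x3 + 326x4 + 42x5 + 274x6 ≥ 379   (calcium)
  x1, x2, x3, x4, x5, x6 ≥ 0.
The cheapest feasible vertex uses only spinach, tofu; kidney beans, pasta, oatmeal, sweet potato are not used. Binding constraints: vitamin C and calcium.
Solving gives x4 = 1.091, x6 = 0.08527.
Cost = 1.13·1.091 + 0.65·0.08527 = 1.2883.

€1.29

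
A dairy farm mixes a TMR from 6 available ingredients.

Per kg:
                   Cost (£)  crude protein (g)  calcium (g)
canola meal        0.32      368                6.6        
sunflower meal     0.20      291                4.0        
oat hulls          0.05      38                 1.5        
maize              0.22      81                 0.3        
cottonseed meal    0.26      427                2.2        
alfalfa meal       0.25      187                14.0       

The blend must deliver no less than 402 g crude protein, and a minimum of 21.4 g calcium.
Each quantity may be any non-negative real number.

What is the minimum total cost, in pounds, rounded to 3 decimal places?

This is a linear program. Let x1 = kg of canola meal, x2 = kg of sunflower meal, x3 = kg of oat hulls, x4 = kg of maize, x5 = kg of cottonseed meal, x6 = kg of alfalfa meal.
min 0.32x1 + 0.2x2 + 0.05x3 + 0.22x4 + 0.26x5 + 0.25x6 with:
  368x1 + 291x2 + 38x3 + 81x4 + 427x5 + 187x6 ≥ 402   (crude protein)
  6.6x1 + 4x2 + 1.5x3 + 0.3x4 + 2.2x5 + 14x6 ≥ 21.4   (calcium)
  x1, x2, x3, x4, x5, x6 ≥ 0.
The optimal basis is {sunflower meal, alfalfa meal}; canola meal, oat hulls, maize, cottonseed meal drop out. There the crude protein and calcium constraints are tight.
So sunflower meal = 0.4889 kg, alfalfa meal = 1.389 kg.
Cost = 0.2·0.4889 + 0.25·1.389 = 0.44503.

£0.445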